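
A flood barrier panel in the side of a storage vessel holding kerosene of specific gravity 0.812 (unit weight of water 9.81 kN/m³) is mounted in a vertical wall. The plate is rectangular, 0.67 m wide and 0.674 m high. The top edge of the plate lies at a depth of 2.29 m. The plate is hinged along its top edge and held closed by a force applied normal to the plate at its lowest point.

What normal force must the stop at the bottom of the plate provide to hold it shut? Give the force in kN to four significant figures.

P ≈ 4.927 kN

γ = 0.812 × 9.81 = 7.96572 kN/m³.
The centroid lies 0.674/2 = 0.337 m below the top edge, so the centroid depth is h_c = 2.29 + 0.337 = 2.627 m.
A = 0.67 × 0.674 = 0.45158 m².
Resultant F = γ·h_c·A = 7.96572 × 2.627 × 0.45158 = 9.44974 kN.
I_c = b·h³/12 = 0.67 × 0.674³/12 = 0.0170952 m⁴.
Centre of pressure: y_p = y_c + I_c/(y_c·A) = 2.627 + 0.0170952/(2.627 × 0.45158) = 2.627 + 0.0144105 = 2.64141 m along the plane.
The resultant acts 0.337 + 0.0144105 = 0.351411 m (along the plate) below the hinge at the top edge, so the moment about the hinge is M = F × 0.351411 = 9.44974 × 0.351411 = 3.32074 kN·m.
A normal force at the bottom, 0.674 m from the hinge, must supply this moment: P = 3.32074/0.674 = 4.92691 kN.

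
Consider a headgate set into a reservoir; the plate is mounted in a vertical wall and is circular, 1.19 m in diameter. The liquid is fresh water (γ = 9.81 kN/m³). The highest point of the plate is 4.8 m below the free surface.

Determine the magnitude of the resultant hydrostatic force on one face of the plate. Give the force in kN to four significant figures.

F ≈ 58.86 kN

γ = 9.81 kN/m³.
The centroid is at the centre, 0.595 m below the top of the plate, so the centroid depth is h_c = 4.8 + 0.595 = 5.395 m.
A = π(0.595)² = 1.1122 m².
Resultant F = γ·h_c·A = 9.81 × 5.395 × 1.1122 = 58.8631 kN.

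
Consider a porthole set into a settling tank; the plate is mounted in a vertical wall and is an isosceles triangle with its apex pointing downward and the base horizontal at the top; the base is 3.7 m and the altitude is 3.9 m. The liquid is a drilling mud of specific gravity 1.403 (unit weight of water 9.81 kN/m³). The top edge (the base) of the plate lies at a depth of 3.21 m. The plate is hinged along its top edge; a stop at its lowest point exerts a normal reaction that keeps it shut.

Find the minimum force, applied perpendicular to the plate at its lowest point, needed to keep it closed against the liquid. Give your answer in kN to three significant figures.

γ = 1.403 × 9.81 = 13.76343 kN/m³.
With the apex down, the centroid sits h/3 = 3.9/3 = 1.3 m below the base (the top edge), so the centroid depth is h_c = 3.21 + 1.3 = 4.51 m.
A = ½ × 3.7 × 3.9 = 7.215 m².
Resultant F = γ·h_c·A = 13.76343 × 4.51 × 7.215 = 447.857 kN.
I_c = b·h³/36 = 3.7 × 3.9³/36 = 6.09668 m⁴.
Centre of pressure: y_p = y_c + I_c/(y_c·A) = 4.51 + 6.09668/(4.51 × 7.215) = 4.51 + 0.187362 = 4.69736 m along the plane.
The resultant acts 1.3 + 0.187362 = 1.48736 m (along the plate) below the hinge at the top edge, so the moment about the hinge is M = F × 1.48736 = 447.857 × 1.48736 = 666.125 kN·m.
A normal force at the bottom, 3.9 m from the hinge, must supply this moment: P = 666.125/3.9 = 170.801 kN.

P ≈ 171 kN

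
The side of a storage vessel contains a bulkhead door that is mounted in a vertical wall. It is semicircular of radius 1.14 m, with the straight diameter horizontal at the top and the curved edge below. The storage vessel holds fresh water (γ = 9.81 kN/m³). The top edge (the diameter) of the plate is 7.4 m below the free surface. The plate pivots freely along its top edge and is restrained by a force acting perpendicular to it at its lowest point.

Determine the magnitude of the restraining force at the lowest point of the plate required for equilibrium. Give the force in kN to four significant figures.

P ≈ 68.60 kN

γ = 9.81 kN/m³.
The centroid of a semicircle lies 4r/(3π) = 0.483831 m from the diameter, here below the top edge, so the centroid depth is h_c = 7.4 + 0.483831 = 7.88383 m.
A = πr²/2 = π × 1.14²/2 = 2.04141 m².
Resultant F = γ·h_c·A = 9.81 × 7.88383 × 2.04141 = 157.883 kN.
I_c = (π/8 − 8/(9π))·r⁴ = 0.109757 × 1.14⁴ = 0.185375 m⁴.
Centre of pressure: y_p = y_c + I_c/(y_c·A) = 7.88383 + 0.185375/(7.88383 × 2.04141) = 7.88383 + 0.0115182 = 7.89535 m along the plane.
The resultant acts 0.483831 + 0.0115182 = 0.495349 m (along the plate) below the hinge at the top edge, so the moment about the hinge is M = F × 0.495349 = 157.883 × 0.495349 = 78.2072 kN·m.
A normal force at the bottom, 1.14 m from the hinge, must supply this moment: P = 78.2072/1.14 = 68.6028 kN.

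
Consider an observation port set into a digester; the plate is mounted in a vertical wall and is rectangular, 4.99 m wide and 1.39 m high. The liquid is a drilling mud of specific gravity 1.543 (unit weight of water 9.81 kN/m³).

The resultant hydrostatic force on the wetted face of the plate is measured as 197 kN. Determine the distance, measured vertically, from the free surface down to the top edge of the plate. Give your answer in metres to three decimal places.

γ = 1.543 × 9.81 = 15.13683 kN/m³.
A = 4.99 × 1.39 = 6.9361 m².
From F = γ·h_c·A, the centroid depth is h_c = 197/(15.13683 × 6.9361) = 1.87636 m.
The centroid lies 1.39/2 = 0.695 m below the top edge, so the top edge sits at h_top = 1.87636 − 0.695 = 1.18136 m below the surface.

d_top ≈ 1.181 m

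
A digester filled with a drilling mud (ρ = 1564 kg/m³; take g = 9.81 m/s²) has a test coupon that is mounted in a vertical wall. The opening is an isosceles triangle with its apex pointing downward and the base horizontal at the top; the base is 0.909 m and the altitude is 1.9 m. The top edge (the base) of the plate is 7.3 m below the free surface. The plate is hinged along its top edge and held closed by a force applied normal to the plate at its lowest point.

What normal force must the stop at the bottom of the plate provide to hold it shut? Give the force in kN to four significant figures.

P ≈ 36.44 kN

γ = ρg = 1564 × 9.81 / 1000 = 15.34284 kN/m³.
With the apex down, the centroid sits h/3 = 1.9/3 = 0.633333 m below the base (the top edge), so the centroid depth is h_c = 7.3 + 0.633333 = 7.93333 m.
A = ½ × 0.909 × 1.9 = 0.86355 m².
Resultant F = γ·h_c·A = 15.34284 × 7.93333 × 0.86355 = 105.111 kN.
I_c = b·h³/36 = 0.909 × 1.9³/36 = 0.17319 m⁴.
Centre of pressure: y_p = y_c + I_c/(y_c·A) = 7.93333 + 0.17319/(7.93333 × 0.86355) = 7.93333 + 0.0252802 = 7.95861 m along the plane.
The resultant acts 0.633333 + 0.0252802 = 0.658613 m (along the plate) below the hinge at the top edge, so the moment about the hinge is M = F × 0.658613 = 105.111 × 0.658613 = 69.2275 kN·m.
A normal force at the bottom, 1.9 m from the hinge, must supply this moment: P = 69.2275/1.9 = 36.4355 kN.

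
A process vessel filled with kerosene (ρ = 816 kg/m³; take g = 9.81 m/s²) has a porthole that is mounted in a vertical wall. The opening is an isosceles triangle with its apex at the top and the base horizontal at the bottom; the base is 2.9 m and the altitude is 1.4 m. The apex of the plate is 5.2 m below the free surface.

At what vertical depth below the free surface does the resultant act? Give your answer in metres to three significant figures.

γ = ρg = 816 × 9.81 / 1000 = 8.00496 kN/m³.
With the apex up, the centroid sits 2h/3 = 2 × 1.4/3 = 0.933333 m below the apex, so the centroid depth is h_c = 5.2 + 0.933333 = 6.13333 m.
A = ½ × 2.9 × 1.4 = 2.03 m².
Resultant F = γ·h_c·A = 8.00496 × 6.13333 × 2.03 = 99.667 kN.
I_c = b·h³/36 = 2.9 × 1.4³/36 = 0.221044 m⁴.
Centre of pressure: y_p = y_c + I_c/(y_c·A) = 6.13333 + 0.221044/(6.13333 × 2.03) = 6.13333 + 0.0177536 = 6.15108 m along the plane.

h_p = 6.15 m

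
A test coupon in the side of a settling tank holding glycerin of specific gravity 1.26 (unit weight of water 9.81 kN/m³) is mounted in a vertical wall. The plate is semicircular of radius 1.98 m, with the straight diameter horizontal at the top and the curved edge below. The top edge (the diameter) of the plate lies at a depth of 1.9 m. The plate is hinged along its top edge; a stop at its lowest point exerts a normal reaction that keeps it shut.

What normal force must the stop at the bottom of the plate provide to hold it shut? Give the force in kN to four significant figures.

P ≈ 99.06 kN

γ = 1.26 × 9.81 = 12.3606 kN/m³.
The centroid of a semicircle lies 4r/(3π) = 0.840338 m from the diameter, here below the top edge, so the centroid depth is h_c = 1.9 + 0.840338 = 2.74034 m.
A = πr²/2 = π × 1.98²/2 = 6.15815 m².
Resultant F = γ·h_c·A = 12.3606 × 2.74034 × 6.15815 = 208.59 kN.
I_c = (π/8 − 8/(9π))·r⁴ = 0.109757 × 1.98⁴ = 1.68691 m⁴.
Centre of pressure: y_p = y_c + I_c/(y_c·A) = 2.74034 + 1.68691/(2.74034 × 6.15815) = 2.74034 + 0.0999625 = 2.8403 m along the plane.
The resultant acts 0.840338 + 0.0999625 = 0.9403 m (along the plate) below the hinge at the top edge, so the moment about the hinge is M = F × 0.9403 = 208.59 × 0.9403 = 196.137 kN·m.
A normal force at the bottom, 1.98 m from the hinge, must supply this moment: P = 196.137/1.98 = 99.0591 kN.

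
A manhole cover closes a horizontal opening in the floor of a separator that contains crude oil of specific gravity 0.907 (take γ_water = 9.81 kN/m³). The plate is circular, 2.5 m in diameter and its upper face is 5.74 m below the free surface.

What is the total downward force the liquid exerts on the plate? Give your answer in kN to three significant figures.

γ = 0.907 × 9.81 = 8.89767 kN/m³.
The plate is horizontal, so pressure is uniform at p = γ·h = 8.89767 × 5.74 = 51.0726 kN/m².
A = π(1.25)² = 4.90874 m².
F = p·A = 51.0726 × 4.90874 = 250.702 kN.

F ≈ 251 kN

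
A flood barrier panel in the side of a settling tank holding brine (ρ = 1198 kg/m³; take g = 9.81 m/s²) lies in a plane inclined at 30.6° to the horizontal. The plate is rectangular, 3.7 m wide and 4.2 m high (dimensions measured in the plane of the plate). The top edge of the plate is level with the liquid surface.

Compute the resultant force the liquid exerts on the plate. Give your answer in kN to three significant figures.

γ = ρg = 1198 × 9.81 / 1000 = 11.75238 kN/m³.
Let θ = 30.6° be the plate's angle to the horizontal; measure y along the incline from where the plane meets the free surface. Vertical depth h = y·sinθ with sinθ = 0.509041.
The centroid lies 4.2/2 = 2.1 m below the top edge, so y_c = 2.1 m and h_c = 2.1 × 0.509041 = 1.06899 m.
A = 3.7 × 4.2 = 15.54 m².
Resultant F = γ·h_c·A = 11.75238 × 1.06899 × 15.54 = 195.232 kN.

F ≈ 195 kN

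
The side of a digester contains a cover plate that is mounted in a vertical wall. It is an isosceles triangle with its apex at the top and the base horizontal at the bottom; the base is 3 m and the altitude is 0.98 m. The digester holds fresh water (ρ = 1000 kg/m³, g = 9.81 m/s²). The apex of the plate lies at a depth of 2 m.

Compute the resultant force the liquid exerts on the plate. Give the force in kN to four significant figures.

γ = ρg = 1000 × 9.81 = 9810 N/m³ = 9.81 kN/m³.
With the apex up, the centroid sits 2h/3 = 2 × 0.98/3 = 0.653333 m below the apex, so the centroid depth is h_c = 2 + 0.653333 = 2.65333 m.
A = ½ × 3 × 0.98 = 1.47 m².
Resultant F = γ·h_c·A = 9.81 × 2.65333 × 1.47 = 38.2629 kN.

F ≈ 38.26 kN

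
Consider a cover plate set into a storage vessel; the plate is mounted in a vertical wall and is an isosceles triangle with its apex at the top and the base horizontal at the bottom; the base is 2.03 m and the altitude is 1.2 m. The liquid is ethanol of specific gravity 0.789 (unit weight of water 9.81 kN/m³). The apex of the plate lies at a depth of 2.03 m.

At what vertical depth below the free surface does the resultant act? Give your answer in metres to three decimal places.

h_p = 2.858 m

γ = 0.789 × 9.81 = 7.74009 kN/m³.
With the apex up, the centroid sits 2h/3 = 2 × 1.2/3 = 0.8 m below the apex, so the centroid depth is h_c = 2.03 + 0.8 = 2.83 m.
A = ½ × 2.03 × 1.2 = 1.218 m².
Resultant F = γ·h_c·A = 7.74009 × 2.83 × 1.218 = 26.6796 kN.
I_c = b·h³/36 = 2.03 × 1.2³/36 = 0.09744 m⁴.
Centre of pressure: y_p = y_c + I_c/(y_c·A) = 2.83 + 0.09744/(2.83 × 1.218) = 2.83 + 0.0282686 = 2.85827 m along the plane.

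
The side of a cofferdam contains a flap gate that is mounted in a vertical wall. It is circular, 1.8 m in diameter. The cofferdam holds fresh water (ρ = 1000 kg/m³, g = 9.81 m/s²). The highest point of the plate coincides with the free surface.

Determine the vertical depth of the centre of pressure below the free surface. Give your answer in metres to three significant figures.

h_p = 1.13 m

γ = ρg = 1000 × 9.81 = 9810 N/m³ = 9.81 kN/m³.
The centroid is at the centre, 0.9 m below the top of the plate, so the centroid depth is h_c = 0.9 m.
A = π(0.9)² = 2.54469 m².
Resultant F = γ·h_c·A = 9.81 × 0.9 × 2.54469 = 22.4671 kN.
I_c = πr⁴/4 = π × 0.9⁴/4 = 0.5153 m⁴.
Centre of pressure: y_p = y_c + I_c/(y_c·A) = 0.9 + 0.5153/(0.9 × 2.54469) = 0.9 + 0.225 = 1.125 m along the plane.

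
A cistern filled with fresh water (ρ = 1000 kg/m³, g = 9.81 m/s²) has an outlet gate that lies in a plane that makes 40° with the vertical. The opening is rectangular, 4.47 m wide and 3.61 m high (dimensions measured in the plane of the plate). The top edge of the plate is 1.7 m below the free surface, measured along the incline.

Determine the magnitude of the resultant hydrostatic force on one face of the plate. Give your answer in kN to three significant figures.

F ≈ 425 kN

γ = ρg = 1000 × 9.81 = 9810 N/m³ = 9.81 kN/m³.
The plate makes 40° with the vertical, i.e. θ = 90° − 40° = 50° to the horizontal. Measuring y along the incline from the free-surface line, vertical depth h = y·sinθ with sinθ = 0.766044.
The centroid lies 3.61/2 = 1.805 m below the top edge, so y_c = 1.7 + 1.805 = 3.505 m and h_c = 3.505 × 0.766044 = 2.68498 m.
A = 4.47 × 3.61 = 16.1367 m².
Resultant F = γ·h_c·A = 9.81 × 2.68498 × 16.1367 = 425.035 kN.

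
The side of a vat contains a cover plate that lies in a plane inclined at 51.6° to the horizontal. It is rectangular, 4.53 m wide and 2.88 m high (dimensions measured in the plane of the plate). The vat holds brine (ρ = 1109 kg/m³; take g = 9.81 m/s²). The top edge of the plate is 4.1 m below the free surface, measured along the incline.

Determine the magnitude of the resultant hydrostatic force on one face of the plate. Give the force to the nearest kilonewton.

γ = ρg = 1109 × 9.81 / 1000 = 10.87929 kN/m³.
Let θ = 51.6° be the plate's angle to the horizontal; measure y along the incline from where the plane meets the free surface. Vertical depth h = y·sinθ with sinθ = 0.783693.
The centroid lies 2.88/2 = 1.44 m below the top edge, so y_c = 4.1 + 1.44 = 5.54 m and h_c = 5.54 × 0.783693 = 4.34166 m.
A = 4.53 × 2.88 = 13.0464 m².
Resultant F = γ·h_c·A = 10.87929 × 4.34166 × 13.0464 = 616.236 kN.

F ≈ 616 kN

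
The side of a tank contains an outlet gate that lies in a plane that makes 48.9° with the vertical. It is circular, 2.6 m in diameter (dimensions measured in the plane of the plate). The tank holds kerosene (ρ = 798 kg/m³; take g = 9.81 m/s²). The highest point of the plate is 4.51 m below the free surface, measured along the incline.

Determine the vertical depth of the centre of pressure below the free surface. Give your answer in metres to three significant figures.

γ = ρg = 798 × 9.81 / 1000 = 7.82838 kN/m³.
The plate makes 48.9° with the vertical, i.e. θ = 90° − 48.9° = 41.1° to the horizontal. Measuring y along the incline from the free-surface line, vertical depth h = y·sinθ with sinθ = 0.657375.
The centroid is at the centre, 1.3 m below the top of the plate, so y_c = 4.51 + 1.3 = 5.81 m and h_c = 5.81 × 0.657375 = 3.81935 m.
A = π(1.3)² = 5.30929 m².
Resultant F = γ·h_c·A = 7.82838 × 3.81935 × 5.30929 = 158.744 kN.
I_c = πr⁴/4 = π × 1.3⁴/4 = 2.24318 m⁴.
Centre of pressure: y_p = y_c + I_c/(y_c·A) = 5.81 + 2.24318/(5.81 × 5.30929) = 5.81 + 0.0727196 = 5.88272 m along the plane.
Vertically, h_p = y_p·sinθ = 5.88272 × 0.657375 = 3.86715 m.

h_p = 3.87 m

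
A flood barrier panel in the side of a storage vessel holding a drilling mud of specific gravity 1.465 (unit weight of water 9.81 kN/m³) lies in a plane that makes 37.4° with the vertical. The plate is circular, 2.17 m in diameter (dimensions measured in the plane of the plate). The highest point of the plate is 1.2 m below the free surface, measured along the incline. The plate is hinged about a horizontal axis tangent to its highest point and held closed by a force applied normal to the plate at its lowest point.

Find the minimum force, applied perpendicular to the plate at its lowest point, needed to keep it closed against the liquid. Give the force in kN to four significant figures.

P ≈ 53.97 kN

γ = 1.465 × 9.81 = 14.37165 kN/m³.
The plate makes 37.4° with the vertical, i.e. θ = 90° − 37.4° = 52.6° to the horizontal. Measuring y along the incline from the free-surface line, vertical depth h = y·sinθ with sinθ = 0.794415.
The centroid is at the centre, 1.085 m below the top of the plate, so y_c = 1.2 + 1.085 = 2.285 m and h_c = 2.285 × 0.794415 = 1.81524 m.
A = π(1.085)² = 3.69836 m².
Resultant F = γ·h_c·A = 14.37165 × 1.81524 × 3.69836 = 96.4828 kN.
I_c = πr⁴/4 = π × 1.085⁴/4 = 1.08845 m⁴.
Centre of pressure: y_p = y_c + I_c/(y_c·A) = 2.285 + 1.08845/(2.285 × 3.69836) = 2.285 + 0.128799 = 2.4138 m along the plane.
The resultant acts 1.085 + 0.128799 = 1.2138 m (along the plate) below the hinge at the top edge, so the moment about the hinge is M = F × 1.2138 = 96.4828 × 1.2138 = 117.111 kN·m.
A normal force at the bottom, 2.17 m from the hinge, must supply this moment: P = 117.111/2.17 = 53.9682 kN.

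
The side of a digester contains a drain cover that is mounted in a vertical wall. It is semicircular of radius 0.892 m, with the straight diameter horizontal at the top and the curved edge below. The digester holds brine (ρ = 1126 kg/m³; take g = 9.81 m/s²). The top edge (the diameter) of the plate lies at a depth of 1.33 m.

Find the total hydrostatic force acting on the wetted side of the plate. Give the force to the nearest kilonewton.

γ = ρg = 1126 × 9.81 / 1000 = 11.04606 kN/m³.
The centroid of a semicircle lies 4r/(3π) = 0.378577 m from the diameter, here below the top edge, so the centroid depth is h_c = 1.33 + 0.378577 = 1.70858 m.
A = πr²/2 = π × 0.892²/2 = 1.24983 m².
Resultant F = γ·h_c·A = 11.04606 × 1.70858 × 1.24983 = 23.5881 kN.

F ≈ 24 kN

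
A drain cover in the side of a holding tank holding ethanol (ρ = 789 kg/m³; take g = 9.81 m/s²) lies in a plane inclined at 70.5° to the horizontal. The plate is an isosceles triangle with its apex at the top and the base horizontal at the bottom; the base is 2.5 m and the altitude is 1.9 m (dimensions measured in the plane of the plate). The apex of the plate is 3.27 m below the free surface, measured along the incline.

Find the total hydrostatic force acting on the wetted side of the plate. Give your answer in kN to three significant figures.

γ = ρg = 789 × 9.81 / 1000 = 7.74009 kN/m³.
Let θ = 70.5° be the plate's angle to the horizontal; measure y along the incline from where the plane meets the free surface. Vertical depth h = y·sinθ with sinθ = 0.942641.
With the apex up, the centroid sits 2h/3 = 2 × 1.9/3 = 1.26667 m below the apex, so y_c = 3.27 + 1.26667 = 4.53667 m and h_c = 4.53667 × 0.942641 = 4.27645 m.
A = ½ × 2.5 × 1.9 = 2.375 m².
Resultant F = γ·h_c·A = 7.74009 × 4.27645 × 2.375 = 78.6128 kN.

F ≈ 78.6 kN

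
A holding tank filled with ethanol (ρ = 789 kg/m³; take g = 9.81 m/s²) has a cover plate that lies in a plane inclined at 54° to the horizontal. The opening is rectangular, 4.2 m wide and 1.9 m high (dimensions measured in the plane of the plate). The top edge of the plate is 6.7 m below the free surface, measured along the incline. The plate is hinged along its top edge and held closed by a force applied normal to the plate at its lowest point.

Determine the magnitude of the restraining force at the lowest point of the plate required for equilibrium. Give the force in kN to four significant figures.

γ = ρg = 789 × 9.81 / 1000 = 7.74009 kN/m³.
Let θ = 54° be the plate's angle to the horizontal; measure y along the incline from where the plane meets the free surface. Vertical depth h = y·sinθ with sinθ = 0.809017.
The centroid lies 1.9/2 = 0.95 m below the top edge, so y_c = 6.7 + 0.95 = 7.65 m and h_c = 7.65 × 0.809017 = 6.18898 m.
A = 4.2 × 1.9 = 7.98 m².
Resultant F = γ·h_c·A = 7.74009 × 6.18898 × 7.98 = 382.268 kN.
I_c = b·h³/12 = 4.2 × 1.9³/12 = 2.40065 m⁴.
Centre of pressure: y_p = y_c + I_c/(y_c·A) = 7.65 + 2.40065/(7.65 × 7.98) = 7.65 + 0.0393246 = 7.68932 m along the plane.
The resultant acts 0.95 + 0.0393246 = 0.989325 m (along the plate) below the hinge at the top edge, so the moment about the hinge is M = F × 0.989325 = 382.268 × 0.989325 = 378.187 kN·m.
A normal force at the bottom, 1.9 m from the hinge, must supply this moment: P = 378.187/1.9 = 199.046 kN.

P ≈ 199.0 kN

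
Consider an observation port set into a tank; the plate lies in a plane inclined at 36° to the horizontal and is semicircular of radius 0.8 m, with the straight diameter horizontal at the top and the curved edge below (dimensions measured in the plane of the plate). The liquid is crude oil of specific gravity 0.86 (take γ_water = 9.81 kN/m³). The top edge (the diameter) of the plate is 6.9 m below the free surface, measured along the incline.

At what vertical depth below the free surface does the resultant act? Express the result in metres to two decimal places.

h_p = 4.26 m

γ = 0.86 × 9.81 = 8.4366 kN/m³.
Let θ = 36° be the plate's angle to the horizontal; measure y along the incline from where the plane meets the free surface. Vertical depth h = y·sinθ with sinθ = 0.587785.
The centroid of a semicircle lies 4r/(3π) = 0.339531 m from the diameter, here below the top edge, so y_c = 6.9 + 0.339531 = 7.23953 m and h_c = 7.23953 × 0.587785 = 4.25529 m.
A = πr²/2 = π × 0.8²/2 = 1.00531 m².
Resultant F = γ·h_c·A = 8.4366 × 4.25529 × 1.00531 = 36.0908 kN.
I_c = (π/8 − 8/(9π))·r⁴ = 0.109757 × 0.8⁴ = 0.0449565 m⁴.
Centre of pressure: y_p = y_c + I_c/(y_c·A) = 7.23953 + 0.0449565/(7.23953 × 1.00531) = 7.23953 + 0.00617706 = 7.24571 m along the plane.
Vertically, h_p = y_p·sinθ = 7.24571 × 0.587785 = 4.25892 m.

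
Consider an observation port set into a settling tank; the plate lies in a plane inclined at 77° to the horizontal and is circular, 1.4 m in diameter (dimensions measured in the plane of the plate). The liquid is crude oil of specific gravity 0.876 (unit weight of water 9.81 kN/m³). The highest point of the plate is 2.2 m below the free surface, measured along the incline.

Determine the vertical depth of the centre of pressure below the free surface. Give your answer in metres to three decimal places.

γ = 0.876 × 9.81 = 8.59356 kN/m³.
Let θ = 77° be the plate's angle to the horizontal; measure y along the incline from where the plane meets the free surface. Vertical depth h = y·sinθ with sinθ = 0.974370.
The centroid is at the centre, 0.7 m below the top of the plate, so y_c = 2.2 + 0.7 = 2.9 m and h_c = 2.9 × 0.974370 = 2.82567 m.
A = π(0.7)² = 1.53938 m².
Resultant F = γ·h_c·A = 8.59356 × 2.82567 × 1.53938 = 37.3801 kN.
I_c = πr⁴/4 = π × 0.7⁴/4 = 0.188574 m⁴.
Centre of pressure: y_p = y_c + I_c/(y_c·A) = 2.9 + 0.188574/(2.9 × 1.53938) = 2.9 + 0.0422414 = 2.94224 m along the plane.
Vertically, h_p = y_p·sinθ = 2.94224 × 0.974370 = 2.86683 m.

h_p = 2.867 m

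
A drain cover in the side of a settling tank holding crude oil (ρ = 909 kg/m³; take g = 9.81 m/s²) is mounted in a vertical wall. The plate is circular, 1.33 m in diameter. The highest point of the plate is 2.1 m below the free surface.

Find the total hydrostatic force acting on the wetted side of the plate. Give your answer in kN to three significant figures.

F ≈ 34.3 kN

γ = ρg = 909 × 9.81 / 1000 = 8.91729 kN/m³.
The centroid is at the centre, 0.665 m below the top of the plate, so the centroid depth is h_c = 2.1 + 0.665 = 2.765 m.
A = π(0.665)² = 1.38929 m².
Resultant F = γ·h_c·A = 8.91729 × 2.765 × 1.38929 = 34.2548 kN.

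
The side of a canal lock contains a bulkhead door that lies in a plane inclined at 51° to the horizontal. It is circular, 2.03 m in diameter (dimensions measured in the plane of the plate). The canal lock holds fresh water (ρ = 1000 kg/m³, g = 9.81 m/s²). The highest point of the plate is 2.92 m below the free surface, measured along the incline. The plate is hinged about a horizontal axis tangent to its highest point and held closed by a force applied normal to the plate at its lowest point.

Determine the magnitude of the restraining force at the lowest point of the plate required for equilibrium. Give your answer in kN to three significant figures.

P ≈ 51.7 kN

γ = ρg = 1000 × 9.81 = 9810 N/m³ = 9.81 kN/m³.
Let θ = 51° be the plate's angle to the horizontal; measure y along the incline from where the plane meets the free surface. Vertical depth h = y·sinθ with sinθ = 0.777146.
The centroid is at the centre, 1.015 m below the top of the plate, so y_c = 2.92 + 1.015 = 3.935 m and h_c = 3.935 × 0.777146 = 3.05807 m.
A = π(1.015)² = 3.23655 m².
Resultant F = γ·h_c·A = 9.81 × 3.05807 × 3.23655 = 97.0954 kN.
I_c = πr⁴/4 = π × 1.015⁴/4 = 0.833593 m⁴.
Centre of pressure: y_p = y_c + I_c/(y_c·A) = 3.935 + 0.833593/(3.935 × 3.23655) = 3.935 + 0.0654526 = 4.00045 m along the plane.
The resultant acts 1.015 + 0.0654526 = 1.08045 m (along the plate) below the hinge at the top edge, so the moment about the hinge is M = F × 1.08045 = 97.0954 × 1.08045 = 104.907 kN·m.
A normal force at the bottom, 2.03 m from the hinge, must supply this moment: P = 104.907/2.03 = 51.6783 kN.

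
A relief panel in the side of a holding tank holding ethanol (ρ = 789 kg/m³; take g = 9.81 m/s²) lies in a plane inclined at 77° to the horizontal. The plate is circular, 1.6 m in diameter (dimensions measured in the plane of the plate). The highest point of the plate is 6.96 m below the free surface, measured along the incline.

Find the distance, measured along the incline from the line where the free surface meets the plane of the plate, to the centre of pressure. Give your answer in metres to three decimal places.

γ = ρg = 789 × 9.81 / 1000 = 7.74009 kN/m³.
Let θ = 77° be the plate's angle to the horizontal; measure y along the incline from where the plane meets the free surface. Vertical depth h = y·sinθ with sinθ = 0.974370.
The centroid is at the centre, 0.8 m below the top of the plate, so y_c = 6.96 + 0.8 = 7.76 m and h_c = 7.76 × 0.974370 = 7.56111 m.
A = π(0.8)² = 2.01062 m².
Resultant F = γ·h_c·A = 7.74009 × 7.56111 × 2.01062 = 117.669 kN.
I_c = πr⁴/4 = π × 0.8⁴/4 = 0.321699 m⁴.
Centre of pressure: y_p = y_c + I_c/(y_c·A) = 7.76 + 0.321699/(7.76 × 2.01062) = 7.76 + 0.0206185 = 7.78062 m along the plane.

y_p = 7.781 m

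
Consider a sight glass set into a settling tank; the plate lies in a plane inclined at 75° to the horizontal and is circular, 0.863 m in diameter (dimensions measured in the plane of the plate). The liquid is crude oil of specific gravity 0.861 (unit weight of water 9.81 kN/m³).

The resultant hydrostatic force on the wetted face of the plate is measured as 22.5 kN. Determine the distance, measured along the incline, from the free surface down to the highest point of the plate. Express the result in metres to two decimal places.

γ = 0.861 × 9.81 = 8.44641 kN/m³.
A = π(0.4315)² = 0.58494 m².
From F = γ·h_c·A, the centroid depth is h_c = 22.5/(8.44641 × 0.58494) = 4.55406 m.
Let θ = 75° be the plate's angle to the horizontal; measure y along the incline from where the plane meets the free surface. Vertical depth h = y·sinθ with sinθ = 0.965926.
Along the incline, y_c = h_c/sinθ = 4.55406/0.965926 = 4.71471 m.
The centroid is at the centre, 0.4315 m below the top of the plate, so the highest point sits at y_top = 4.71471 − 0.4315 = 4.28321 m along the incline.

y_top ≈ 4.28 m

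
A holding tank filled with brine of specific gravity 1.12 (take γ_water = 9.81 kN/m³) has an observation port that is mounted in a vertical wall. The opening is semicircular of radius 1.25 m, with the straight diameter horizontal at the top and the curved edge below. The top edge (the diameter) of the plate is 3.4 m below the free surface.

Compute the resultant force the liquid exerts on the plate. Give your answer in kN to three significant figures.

γ = 1.12 × 9.81 = 10.9872 kN/m³.
The centroid of a semicircle lies 4r/(3π) = 0.530516 m from the diameter, here below the top edge, so the centroid depth is h_c = 3.4 + 0.530516 = 3.93052 m.
A = πr²/2 = π × 1.25²/2 = 2.45437 m².
Resultant F = γ·h_c·A = 10.9872 × 3.93052 × 2.45437 = 105.993 kN.

F ≈ 106 kN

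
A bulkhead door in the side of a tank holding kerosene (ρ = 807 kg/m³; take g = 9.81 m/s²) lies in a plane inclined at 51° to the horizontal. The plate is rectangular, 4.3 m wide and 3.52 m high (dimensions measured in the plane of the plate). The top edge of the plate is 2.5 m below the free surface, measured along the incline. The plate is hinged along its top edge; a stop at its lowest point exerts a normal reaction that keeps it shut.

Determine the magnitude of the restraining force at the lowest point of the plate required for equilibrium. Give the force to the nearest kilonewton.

P ≈ 226 kN

γ = ρg = 807 × 9.81 / 1000 = 7.91667 kN/m³.
Let θ = 51° be the plate's angle to the horizontal; measure y along the incline from where the plane meets the free surface. Vertical depth h = y·sinθ with sinθ = 0.777146.
The centroid lies 3.52/2 = 1.76 m below the top edge, so y_c = 2.5 + 1.76 = 4.26 m and h_c = 4.26 × 0.777146 = 3.31064 m.
A = 4.3 × 3.52 = 15.136 m².
Resultant F = γ·h_c·A = 7.91667 × 3.31064 × 15.136 = 396.703 kN.
I_c = b·h³/12 = 4.3 × 3.52³/12 = 15.6284 m⁴.
Centre of pressure: y_p = y_c + I_c/(y_c·A) = 4.26 + 15.6284/(4.26 × 15.136) = 4.26 + 0.242378 = 4.50238 m along the plane.
The resultant acts 1.76 + 0.242378 = 2.00238 m (along the plate) below the hinge at the top edge, so the moment about the hinge is M = F × 2.00238 = 396.703 × 2.00238 = 794.35 kN·m.
A normal force at the bottom, 3.52 m from the hinge, must supply this moment: P = 794.35/3.52 = 225.668 kN.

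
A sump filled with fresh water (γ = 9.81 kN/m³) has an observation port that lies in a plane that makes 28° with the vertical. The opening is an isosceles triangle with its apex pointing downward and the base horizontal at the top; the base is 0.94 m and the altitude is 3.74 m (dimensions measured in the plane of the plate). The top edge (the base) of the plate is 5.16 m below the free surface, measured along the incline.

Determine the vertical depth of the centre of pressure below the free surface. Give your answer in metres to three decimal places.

γ = 9.81 kN/m³.
The plate makes 28° with the vertical, i.e. θ = 90° − 28° = 62° to the horizontal. Measuring y along the incline from the free-surface line, vertical depth h = y·sinθ with sinθ = 0.882948.
With the apex down, the centroid sits h/3 = 3.74/3 = 1.24667 m below the base (the top edge), so y_c = 5.16 + 1.24667 = 6.40667 m and h_c = 6.40667 × 0.882948 = 5.65676 m.
A = ½ × 0.94 × 3.74 = 1.7578 m².
Resultant F = γ·h_c·A = 9.81 × 5.65676 × 1.7578 = 97.5453 kN.
I_c = b·h³/36 = 0.94 × 3.74³/36 = 1.36597 m⁴.
Centre of pressure: y_p = y_c + I_c/(y_c·A) = 6.40667 + 1.36597/(6.40667 × 1.7578) = 6.40667 + 0.121294 = 6.52796 m along the plane.
Vertically, h_p = y_p·sinθ = 6.52796 × 0.882948 = 5.76385 m.

h_p = 5.764 m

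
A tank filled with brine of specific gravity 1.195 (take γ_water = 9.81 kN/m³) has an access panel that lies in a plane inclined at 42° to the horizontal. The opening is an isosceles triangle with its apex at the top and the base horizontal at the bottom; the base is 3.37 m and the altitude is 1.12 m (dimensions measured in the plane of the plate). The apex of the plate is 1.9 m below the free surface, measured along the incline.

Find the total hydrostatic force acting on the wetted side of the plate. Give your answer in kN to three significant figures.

γ = 1.195 × 9.81 = 11.72295 kN/m³.
Let θ = 42° be the plate's angle to the horizontal; measure y along the incline from where the plane meets the free surface. Vertical depth h = y·sinθ with sinθ = 0.669131.
With the apex up, the centroid sits 2h/3 = 2 × 1.12/3 = 0.746667 m below the apex, so y_c = 1.9 + 0.746667 = 2.64667 m and h_c = 2.64667 × 0.669131 = 1.77097 m.
A = ½ × 3.37 × 1.12 = 1.8872 m².
Resultant F = γ·h_c·A = 11.72295 × 1.77097 × 1.8872 = 39.1801 kN.

F ≈ 39.2 kN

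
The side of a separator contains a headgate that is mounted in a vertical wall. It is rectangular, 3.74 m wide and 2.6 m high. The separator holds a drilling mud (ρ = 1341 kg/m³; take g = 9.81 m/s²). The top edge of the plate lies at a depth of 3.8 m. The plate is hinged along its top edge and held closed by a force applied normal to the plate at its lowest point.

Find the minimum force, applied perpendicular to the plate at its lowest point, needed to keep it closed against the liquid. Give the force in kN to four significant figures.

P ≈ 353.9 kN

γ = ρg = 1341 × 9.81 / 1000 = 13.15521 kN/m³.
The centroid lies 2.6/2 = 1.3 m below the top edge, so the centroid depth is h_c = 3.8 + 1.3 = 5.1 m.
A = 3.74 × 2.6 = 9.724 m².
Resultant F = γ·h_c·A = 13.15521 × 5.1 × 9.724 = 652.398 kN.
I_c = b·h³/12 = 3.74 × 2.6³/12 = 5.47785 m⁴.
Centre of pressure: y_p = y_c + I_c/(y_c·A) = 5.1 + 5.47785/(5.1 × 9.724) = 5.1 + 0.110457 = 5.21046 m along the plane.
The resultant acts 1.3 + 0.110457 = 1.41046 m (along the plate) below the hinge at the top edge, so the moment about the hinge is M = F × 1.41046 = 652.398 × 1.41046 = 920.181 kN·m.
A normal force at the bottom, 2.6 m from the hinge, must supply this moment: P = 920.181/2.6 = 353.916 kN.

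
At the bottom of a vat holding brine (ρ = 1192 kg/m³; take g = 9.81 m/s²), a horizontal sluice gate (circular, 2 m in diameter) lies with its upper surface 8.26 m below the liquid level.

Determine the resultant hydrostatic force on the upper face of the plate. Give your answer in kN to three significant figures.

F ≈ 303 kN

γ = ρg = 1192 × 9.81 / 1000 = 11.69352 kN/m³.
The plate is horizontal, so pressure is uniform at p = γ·h = 11.69352 × 8.26 = 96.5885 kN/m².
A = π(1)² = 3.14159 m².
F = p·A = 96.5885 × 3.14159 = 303.441 kN.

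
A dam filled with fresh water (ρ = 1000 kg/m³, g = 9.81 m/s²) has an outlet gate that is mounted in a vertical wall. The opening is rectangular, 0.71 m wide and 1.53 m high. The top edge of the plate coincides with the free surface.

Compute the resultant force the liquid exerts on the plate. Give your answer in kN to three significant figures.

γ = ρg = 1000 × 9.81 = 9810 N/m³ = 9.81 kN/m³.
The centroid lies 1.53/2 = 0.765 m below the top edge, so the centroid depth is h_c = 0.765 m.
A = 0.71 × 1.53 = 1.0863 m².
Resultant F = γ·h_c·A = 9.81 × 0.765 × 1.0863 = 8.1523 kN.

F ≈ 8.15 kN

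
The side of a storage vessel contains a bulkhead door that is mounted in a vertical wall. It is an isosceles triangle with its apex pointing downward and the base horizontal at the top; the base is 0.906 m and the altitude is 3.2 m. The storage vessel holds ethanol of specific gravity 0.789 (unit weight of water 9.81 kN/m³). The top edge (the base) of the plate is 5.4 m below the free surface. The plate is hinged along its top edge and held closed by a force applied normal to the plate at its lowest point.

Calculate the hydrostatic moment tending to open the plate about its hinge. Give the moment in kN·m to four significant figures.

γ = 0.789 × 9.81 = 7.74009 kN/m³.
With the apex down, the centroid sits h/3 = 3.2/3 = 1.06667 m below the base (the top edge), so the centroid depth is h_c = 5.4 + 1.06667 = 6.46667 m.
A = ½ × 0.906 × 3.2 = 1.4496 m².
Resultant F = γ·h_c·A = 7.74009 × 6.46667 × 1.4496 = 72.5563 kN.
I_c = b·h³/36 = 0.906 × 3.2³/36 = 0.824661 m⁴.
Centre of pressure: y_p = y_c + I_c/(y_c·A) = 6.46667 + 0.824661/(6.46667 × 1.4496) = 6.46667 + 0.0879724 = 6.55464 m along the plane.
The resultant acts 1.06667 + 0.0879724 = 1.15464 m (along the plate) below the hinge at the top edge, so the moment about the hinge is M = F × 1.15464 = 72.5563 × 1.15464 = 83.7764 kN·m.

M ≈ 83.78 kN·m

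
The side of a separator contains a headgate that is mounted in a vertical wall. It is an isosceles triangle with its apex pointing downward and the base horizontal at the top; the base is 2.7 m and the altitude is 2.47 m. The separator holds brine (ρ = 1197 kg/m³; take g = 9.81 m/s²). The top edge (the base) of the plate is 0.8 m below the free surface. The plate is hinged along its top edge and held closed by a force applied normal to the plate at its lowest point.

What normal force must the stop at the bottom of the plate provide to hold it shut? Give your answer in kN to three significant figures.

γ = ρg = 1197 × 9.81 / 1000 = 11.74257 kN/m³.
With the apex down, the centroid sits h/3 = 2.47/3 = 0.823333 m below the base (the top edge), so the centroid depth is h_c = 0.8 + 0.823333 = 1.62333 m.
A = ½ × 2.7 × 2.47 = 3.3345 m².
Resultant F = γ·h_c·A = 11.74257 × 1.62333 × 3.3345 = 63.5625 kN.
I_c = b·h³/36 = 2.7 × 2.47³/36 = 1.13019 m⁴.
Centre of pressure: y_p = y_c + I_c/(y_c·A) = 1.62333 + 1.13019/(1.62333 × 3.3345) = 1.62333 + 0.208792 = 1.83212 m along the plane.
The resultant acts 0.823333 + 0.208792 = 1.03212 m (along the plate) below the hinge at the top edge, so the moment about the hinge is M = F × 1.03212 = 63.5625 × 1.03212 = 65.6041 kN·m.
A normal force at the bottom, 2.47 m from the hinge, must supply this moment: P = 65.6041/2.47 = 26.5604 kN.

P ≈ 26.6 kN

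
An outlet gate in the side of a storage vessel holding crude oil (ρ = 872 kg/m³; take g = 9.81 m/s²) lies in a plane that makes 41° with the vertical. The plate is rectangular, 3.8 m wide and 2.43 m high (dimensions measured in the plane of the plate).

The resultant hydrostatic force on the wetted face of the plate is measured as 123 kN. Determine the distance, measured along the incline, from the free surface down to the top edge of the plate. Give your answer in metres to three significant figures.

γ = ρg = 872 × 9.81 / 1000 = 8.55432 kN/m³.
A = 3.8 × 2.43 = 9.234 m².
From F = γ·h_c·A, the centroid depth is h_c = 123/(8.55432 × 9.234) = 1.55715 m.
The plate makes 41° with the vertical, i.e. θ = 90° − 41° = 49° to the horizontal. Measuring y along the incline from the free-surface line, vertical depth h = y·sinθ with sinθ = 0.754710.
Along the incline, y_c = h_c/sinθ = 1.55715/0.754710 = 2.06324 m.
The centroid lies 2.43/2 = 1.215 m below the top edge, so the top edge sits at y_top = 2.06324 − 1.215 = 0.84824 m along the incline.

y_top ≈ 0.848 m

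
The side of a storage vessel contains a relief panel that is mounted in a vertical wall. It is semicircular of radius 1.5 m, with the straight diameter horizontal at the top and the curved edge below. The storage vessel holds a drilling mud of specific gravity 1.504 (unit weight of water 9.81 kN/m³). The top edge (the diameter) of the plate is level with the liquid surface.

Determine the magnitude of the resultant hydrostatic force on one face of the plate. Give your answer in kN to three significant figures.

F ≈ 33.2 kN

γ = 1.504 × 9.81 = 14.75424 kN/m³.
The centroid of a semicircle lies 4r/(3π) = 0.63662 m from the diameter, here below the top edge, so the centroid depth is h_c = 0.63662 m.
A = πr²/2 = π × 1.5²/2 = 3.53429 m².
Resultant F = γ·h_c·A = 14.75424 × 0.63662 × 3.53429 = 33.197 kN.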